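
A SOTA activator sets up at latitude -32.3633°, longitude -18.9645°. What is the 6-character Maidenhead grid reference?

IF07mp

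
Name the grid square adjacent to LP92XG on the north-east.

MP02ah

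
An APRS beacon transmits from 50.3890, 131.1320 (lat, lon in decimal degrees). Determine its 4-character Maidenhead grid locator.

Offset from 180°W / 90°S: lon 311.13°, lat 140.39°.
Field (20°×10°, letters A–R): 311.13/20 → 15 → P, 140.39/10 → 14 → O; chars PO.
Square (2°×1°, digits 0–9): 11.13/2 → 5, 0.39/1 → 0; chars 50.

PO50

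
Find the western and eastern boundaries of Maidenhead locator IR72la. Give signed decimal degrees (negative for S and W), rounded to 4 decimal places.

-5.0833, -5.0000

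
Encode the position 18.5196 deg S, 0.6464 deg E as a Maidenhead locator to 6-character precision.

JH01hl

Add 180° to longitude and 90° to latitude: 180.6464, 71.4804.
Field: lon ⌊180.6464/20⌋ = 9 → J; lat ⌊71.4804/10⌋ = 7 → H.
Square: lon ⌊0.6464/2⌋ = 0; lat ⌊1.4804/1⌋ = 1.
Subsquare: lon ⌊0.6464/0.0833333⌋ = 7 → h; lat ⌊0.4804/0.0416667⌋ = 11 → l.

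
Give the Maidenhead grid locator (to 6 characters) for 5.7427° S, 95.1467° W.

EI24kg

Shift to the Maidenhead origin (180°W, 90°S): lon 84.8533, lat 84.2573.
Field (20°×10°, letters A–R): 84.8533/20 → 4 → E, 84.2573/10 → 8 → I; chars EI.
Square (2°×1°, digits 0–9): 4.8533/2 → 2, 4.2573/1 → 4; chars 24.
Subsquare (5′×2.5′, letters a–x): 0.8533/0.0833333 → 10 → k, 0.2573/0.0416667 → 6 → g; chars kg.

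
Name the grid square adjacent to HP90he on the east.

HP90ie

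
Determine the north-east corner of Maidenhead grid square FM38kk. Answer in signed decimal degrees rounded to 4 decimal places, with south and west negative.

38.4583, -73.0833

Field F=5, M=12: +5·20° lon, +12·10° lat → SW at lon -80°, lat 30°.
Square 3, 8: +3·2° lon, +8·1° lat → SW at lon -74°, lat 38°.
Subsquare k=10, k=10: +10·0.0833333° lon, +10·0.0416667° lat → SW at lon -73.1667°, lat 38.4167°.
Cell spans 0.0833333° lon × 0.0416667° lat. NE corner is SW corner plus one full cell.
latitude 38.4583, longitude -73.0833.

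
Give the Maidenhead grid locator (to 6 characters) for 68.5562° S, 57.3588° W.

Offset from 180°W / 90°S: lon 122.6412°, lat 21.4438°.
Field (20°×10°, letters A–R): lon ⌊122.6412/20⌋ = 6 → G; lat ⌊21.4438/10⌋ = 2 → C.
Square (2°×1°, digits 0–9): lon ⌊2.6412/2⌋ = 1; lat ⌊1.4438/1⌋ = 1.
Subsquare (5′×2.5′, letters a–x): lon ⌊0.6412/0.0833333⌋ = 7 → h; lat ⌊0.4438/0.0416667⌋ = 10 → k.

GC11hk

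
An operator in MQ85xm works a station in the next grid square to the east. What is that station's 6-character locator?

MQ95am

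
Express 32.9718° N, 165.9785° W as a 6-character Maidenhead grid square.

AM72ax

Offset from 180°W / 90°S: lon 14.0215°, lat 122.9718°.
Field (20°×10°, letters A–R): lon ⌊14.0215/20⌋ = 0 → A; lat ⌊122.9718/10⌋ = 12 → M.
Square (2°×1°, digits 0–9): lon ⌊14.0215/2⌋ = 7; lat ⌊2.9718/1⌋ = 2.
Subsquare (5′×2.5′, letters a–x): lon ⌊0.0215/0.0833333⌋ = 0 → a; lat ⌊0.9718/0.0416667⌋ = 23 → x.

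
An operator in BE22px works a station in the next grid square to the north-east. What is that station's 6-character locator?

BE23qa

Longitude subsquare p = 15; +1 → 16 = q.
Latitude subsquare x = 23; +1 → 24, wraps to 0 = a, carry into square.
Latitude square 2; +1 → 3.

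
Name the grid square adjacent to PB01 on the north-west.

OB92

Longitude square 0; −1 → -1, wraps to 9, carry into field.
Longitude field P = 15; −1 → 14 = O.
Latitude square 1; +1 → 2.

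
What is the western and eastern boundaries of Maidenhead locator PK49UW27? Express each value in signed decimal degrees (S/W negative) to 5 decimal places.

Field P=15, K=10: +15·20° lon, +10·10° lat → SW at lon 120°, lat 10°.
Square 4, 9: +4·2° lon, +9·1° lat → SW at lon 128°, lat 19°.
Subsquare u=20, w=22: +20·0.0833333° lon, +22·0.0416667° lat → SW at lon 129.667°, lat 19.9167°.
Extended square 2, 7: +2·0.00833333° lon, +7·0.00416667° lat → SW at lon 129.683°, lat 19.9458°.
Cell spans 0.00833333° lon × 0.00416667° lat.
west 129.68333, east 129.69167.

129.68333, 129.69167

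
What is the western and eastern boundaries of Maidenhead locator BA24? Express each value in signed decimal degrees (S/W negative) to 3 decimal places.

Field B=1, A=0: +1·20° lon, +0·10° lat → SW at lon -160°, lat -90°.
Square 2, 4: +2·2° lon, +4·1° lat → SW at lon -156°, lat -86°.
Cell spans 2° lon × 1° lat.
west -156.000, east -154.000.

-156.000, -154.000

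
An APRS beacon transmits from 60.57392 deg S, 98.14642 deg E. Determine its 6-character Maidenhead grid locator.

NC99bk

Offset from 180°W / 90°S: lon 278.1464°, lat 29.4261°.
Field: 278.1464/20 → 13 → N, 29.4261/10 → 2 → C; chars NC.
Square: 18.1464/2 → 9, 9.4261/1 → 9; chars 99.
Subsquare: 0.1464/0.0833333 → 1 → b, 0.4261/0.0416667 → 10 → k; chars bk.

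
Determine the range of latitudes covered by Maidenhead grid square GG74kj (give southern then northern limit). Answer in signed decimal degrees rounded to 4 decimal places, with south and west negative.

-25.6250, -25.5833

Field G=6, G=6: +6·20° lon, +6·10° lat → SW at lon -60°, lat -30°.
Square 7, 4: +7·2° lon, +4·1° lat → SW at lon -46°, lat -26°.
Subsquare k=10, j=9: +10·0.0833333° lon, +9·0.0416667° lat → SW at lon -45.1667°, lat -25.625°.
Cell spans 0.0833333° lon × 0.0416667° lat.
south -25.6250, north -25.5833.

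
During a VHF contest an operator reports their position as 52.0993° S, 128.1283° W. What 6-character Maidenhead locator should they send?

Shift to the Maidenhead origin (180°W, 90°S): lon 51.8717, lat 37.9007.
Field (20°×10°, letters A–R): lon ⌊51.8717/20⌋ = 2 → C; lat ⌊37.9007/10⌋ = 3 → D.
Square (2°×1°, digits 0–9): lon ⌊11.8717/2⌋ = 5; lat ⌊7.9007/1⌋ = 7.
Subsquare (5′×2.5′, letters a–x): lon ⌊1.8717/0.0833333⌋ = 22 → w; lat ⌊0.9007/0.0416667⌋ = 21 → v.

CD57wv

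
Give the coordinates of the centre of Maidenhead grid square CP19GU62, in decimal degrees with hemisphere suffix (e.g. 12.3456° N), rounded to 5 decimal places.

Field C=2, P=15: +2·20° lon, +15·10° lat → SW at lon -140°, lat 60°.
Square 1, 9: +1·2° lon, +9·1° lat → SW at lon -138°, lat 69°.
Subsquare g=6, u=20: +6·0.0833333° lon, +20·0.0416667° lat → SW at lon -137.5°, lat 69.8333°.
Extended square 6, 2: +6·0.00833333° lon, +2·0.00416667° lat → SW at lon -137.45°, lat 69.8417°.
Cell spans 0.00833333° lon × 0.00416667° lat. Centre is SW corner plus half of each.
latitude 69.84375° N, longitude 137.44583° W.

69.84375° N, 137.44583° W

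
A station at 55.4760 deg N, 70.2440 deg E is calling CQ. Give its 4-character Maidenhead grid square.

MO55

Shift to the Maidenhead origin (180°W, 90°S): lon 250.24, lat 145.48.
Field (20°×10°, letters A–R): lon ⌊250.24/20⌋ = 12 → M; lat ⌊145.48/10⌋ = 14 → O.
Square (2°×1°, digits 0–9): lon ⌊10.24/2⌋ = 5; lat ⌊5.48/1⌋ = 5.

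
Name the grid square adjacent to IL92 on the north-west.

Longitude square 9; −1 → 8.
Latitude square 2; +1 → 3.

IL83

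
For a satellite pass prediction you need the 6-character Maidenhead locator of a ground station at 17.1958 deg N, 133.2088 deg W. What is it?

Add 180° to longitude and 90° to latitude: 46.7912, 107.1958.
Field: lon ⌊46.7912/20⌋ = 2 → C; lat ⌊107.1958/10⌋ = 10 → K.
Square: lon ⌊6.7912/2⌋ = 3; lat ⌊7.1958/1⌋ = 7.
Subsquare: lon ⌊0.7912/0.0833333⌋ = 9 → j; lat ⌊0.1958/0.0416667⌋ = 4 → e.

CK37je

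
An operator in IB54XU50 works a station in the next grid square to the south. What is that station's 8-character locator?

IB54xt59

Latitude extended square 0; −1 → -1, wraps to 9, carry into subsquare.
Latitude subsquare u = 20; −1 → 19 = t.
The longitude characters are unchanged.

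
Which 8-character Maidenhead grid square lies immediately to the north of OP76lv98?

OP76lv99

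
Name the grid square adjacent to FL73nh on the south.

Latitude subsquare h = 7; −1 → 6 = g.
The longitude characters are unchanged.

FL73ng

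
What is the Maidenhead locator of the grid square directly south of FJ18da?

FJ17dx

Latitude subsquare a = 0; −1 → -1, wraps to 23 = x, carry into square.
Latitude square 8; −1 → 7.
The longitude characters are unchanged.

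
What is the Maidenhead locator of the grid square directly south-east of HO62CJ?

Longitude subsquare c = 2; +1 → 3 = d.
Latitude subsquare j = 9; −1 → 8 = i.

HO62di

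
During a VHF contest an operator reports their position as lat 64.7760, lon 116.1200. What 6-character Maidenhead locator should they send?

Add 180° to longitude and 90° to latitude: 296.1200, 154.7760.
Field: 296.1200/20 → 14 → O, 154.7760/10 → 15 → P; chars OP.
Square: 16.1200/2 → 8, 4.7760/1 → 4; chars 84.
Subsquare: 0.1200/0.0833333 → 1 → b, 0.7760/0.0416667 → 18 → s; chars bs.

OP84bs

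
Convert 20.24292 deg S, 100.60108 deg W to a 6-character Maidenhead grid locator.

DG99qs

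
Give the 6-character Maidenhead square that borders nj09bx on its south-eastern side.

Longitude subsquare b = 1; +1 → 2 = c.
Latitude subsquare x = 23; −1 → 22 = w.

NJ09cw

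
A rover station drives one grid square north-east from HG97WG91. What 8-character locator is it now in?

HG97xg02

Longitude extended square 9; +1 → 10, wraps to 0, carry into subsquare.
Longitude subsquare w = 22; +1 → 23 = x.
Latitude extended square 1; +1 → 2.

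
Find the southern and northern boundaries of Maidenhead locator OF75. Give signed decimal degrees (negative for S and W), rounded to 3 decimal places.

-35.000, -34.000

Field O=14, F=5: +14·20° lon, +5·10° lat → SW at lon 100°, lat -40°.
Square 7, 5: +7·2° lon, +5·1° lat → SW at lon 114°, lat -35°.
Cell spans 2° lon × 1° lat.
south -35.000, north -34.000.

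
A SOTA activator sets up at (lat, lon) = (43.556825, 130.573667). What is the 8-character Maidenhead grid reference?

PN53gn83

Shift to the Maidenhead origin (180°W, 90°S): lon 310.57367, lat 133.55683.
Field: 310.57367/20 → 15 → P, 133.55683/10 → 13 → N; chars PN.
Square: 10.57367/2 → 5, 3.55683/1 → 3; chars 53.
Subsquare: 0.57367/0.0833333 → 6 → g, 0.55683/0.0416667 → 13 → n; chars gn.
Extended square: 0.07367/0.00833333 → 8, 0.01516/0.00416667 → 3; chars 83.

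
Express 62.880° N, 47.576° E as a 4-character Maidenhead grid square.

LP32

Add 180° to longitude and 90° to latitude: 227.58, 152.88.
Field (20°×10°, letters A–R): 227.58/20 → 11 → L, 152.88/10 → 15 → P; chars LP.
Square (2°×1°, digits 0–9): 7.58/2 → 3, 2.88/1 → 2; chars 32.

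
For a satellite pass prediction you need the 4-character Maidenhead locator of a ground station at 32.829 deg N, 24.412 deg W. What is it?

Offset from 180°W / 90°S: lon 155.59°, lat 122.83°.
Field (20°×10°, letters A–R): 155.59/20 → 7 → H, 122.83/10 → 12 → M; chars HM.
Square (2°×1°, digits 0–9): 15.59/2 → 7, 2.83/1 → 2; chars 72.

HM72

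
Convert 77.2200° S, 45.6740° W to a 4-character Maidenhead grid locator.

GB72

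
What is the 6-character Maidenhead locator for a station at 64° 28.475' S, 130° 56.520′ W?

CC45mm

Shift to the Maidenhead origin (180°W, 90°S): lon 49.0580, lat 25.5254.
Field: 49.0580/20 → 2 → C, 25.5254/10 → 2 → C; chars CC.
Square: 9.0580/2 → 4, 5.5254/1 → 5; chars 45.
Subsquare: 1.0580/0.0833333 → 12 → m, 0.5254/0.0416667 → 12 → m; chars mm.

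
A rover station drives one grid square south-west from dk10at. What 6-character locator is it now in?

DK00xs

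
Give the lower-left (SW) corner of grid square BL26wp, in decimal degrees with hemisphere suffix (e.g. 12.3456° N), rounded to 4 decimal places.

26.6250° N, 154.1667° W

Field B=1, L=11: +1·20° lon, +11·10° lat → SW at lon -160°, lat 20°.
Square 2, 6: +2·2° lon, +6·1° lat → SW at lon -156°, lat 26°.
Subsquare w=22, p=15: +22·0.0833333° lon, +15·0.0416667° lat → SW at lon -154.167°, lat 26.625°.
latitude 26.6250° N, longitude 154.1667° W.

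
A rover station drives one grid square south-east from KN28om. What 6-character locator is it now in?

Longitude subsquare o = 14; +1 → 15 = p.
Latitude subsquare m = 12; −1 → 11 = l.

KN28pl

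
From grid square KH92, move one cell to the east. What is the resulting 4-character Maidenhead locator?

LH02

Longitude square 9; +1 → 10, wraps to 0, carry into field.
Longitude field K = 10; +1 → 11 = L.
The latitude characters are unchanged.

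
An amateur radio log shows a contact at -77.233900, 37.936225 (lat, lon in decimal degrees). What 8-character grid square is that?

Shift to the Maidenhead origin (180°W, 90°S): lon 217.93623, lat 12.76610.
Field: 217.93623/20 → 10 → K, 12.76610/10 → 1 → B; chars KB.
Square: 17.93623/2 → 8, 2.76610/1 → 2; chars 82.
Subsquare: 1.93623/0.0833333 → 23 → x, 0.76610/0.0416667 → 18 → s; chars xs.
Extended square: 0.01956/0.00833333 → 2, 0.01610/0.00416667 → 3; chars 23.

KB82xs23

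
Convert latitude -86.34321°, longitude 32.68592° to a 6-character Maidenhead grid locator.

KA63ip

Add 180° to longitude and 90° to latitude: 212.6859, 3.6568.
Field: lon ⌊212.6859/20⌋ = 10 → K; lat ⌊3.6568/10⌋ = 0 → A.
Square: lon ⌊12.6859/2⌋ = 6; lat ⌊3.6568/1⌋ = 3.
Subsquare: lon ⌊0.6859/0.0833333⌋ = 8 → i; lat ⌊0.6568/0.0416667⌋ = 15 → p.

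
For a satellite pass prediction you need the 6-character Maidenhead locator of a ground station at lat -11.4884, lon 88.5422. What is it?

NH48gm

Add 180° to longitude and 90° to latitude: 268.5422, 78.5116.
Field: 268.5422/20 → 13 → N, 78.5116/10 → 7 → H; chars NH.
Square: 8.5422/2 → 4, 8.5116/1 → 8; chars 48.
Subsquare: 0.5422/0.0833333 → 6 → g, 0.5116/0.0416667 → 12 → m; chars gm.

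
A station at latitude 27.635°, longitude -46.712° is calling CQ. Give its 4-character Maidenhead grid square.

Add 180° to longitude and 90° to latitude: 133.29, 117.64.
Field: lon ⌊133.29/20⌋ = 6 → G; lat ⌊117.64/10⌋ = 11 → L.
Square: lon ⌊13.29/2⌋ = 6; lat ⌊7.64/1⌋ = 7.

GL67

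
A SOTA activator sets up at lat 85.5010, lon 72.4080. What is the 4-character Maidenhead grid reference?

Shift to the Maidenhead origin (180°W, 90°S): lon 252.41, lat 175.50.
Field: lon ⌊252.41/20⌋ = 12 → M; lat ⌊175.50/10⌋ = 17 → R.
Square: lon ⌊12.41/2⌋ = 6; lat ⌊5.50/1⌋ = 5.

MR65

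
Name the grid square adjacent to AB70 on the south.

AA79

Latitude square 0; −1 → -1, wraps to 9, carry into field.
Latitude field B = 1; −1 → 0 = A.
The longitude characters are unchanged.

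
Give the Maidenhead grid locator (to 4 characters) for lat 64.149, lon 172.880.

RP64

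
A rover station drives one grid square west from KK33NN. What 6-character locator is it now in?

Longitude subsquare n = 13; −1 → 12 = m.
The latitude characters are unchanged.

KK33mn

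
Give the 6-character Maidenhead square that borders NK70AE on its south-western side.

NK60xd

Longitude subsquare a = 0; −1 → -1, wraps to 23 = x, carry into square.
Longitude square 7; −1 → 6.
Latitude subsquare e = 4; −1 → 3 = d.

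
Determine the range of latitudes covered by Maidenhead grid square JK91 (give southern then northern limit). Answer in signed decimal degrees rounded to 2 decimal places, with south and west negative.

11.00, 12.00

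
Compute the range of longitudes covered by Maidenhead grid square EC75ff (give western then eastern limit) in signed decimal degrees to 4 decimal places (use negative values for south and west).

-85.5833, -85.5000

Field E=4, C=2: +4·20° lon, +2·10° lat → SW at lon -100°, lat -70°.
Square 7, 5: +7·2° lon, +5·1° lat → SW at lon -86°, lat -65°.
Subsquare f=5, f=5: +5·0.0833333° lon, +5·0.0416667° lat → SW at lon -85.5833°, lat -64.7917°.
Cell spans 0.0833333° lon × 0.0416667° lat.
west -85.5833, east -85.5000.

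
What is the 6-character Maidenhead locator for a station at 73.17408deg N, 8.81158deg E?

JQ43je

Offset from 180°W / 90°S: lon 188.8116°, lat 163.1741°.
Field: lon ⌊188.8116/20⌋ = 9 → J; lat ⌊163.1741/10⌋ = 16 → Q.
Square: lon ⌊8.8116/2⌋ = 4; lat ⌊3.1741/1⌋ = 3.
Subsquare: lon ⌊0.8116/0.0833333⌋ = 9 → j; lat ⌊0.1741/0.0416667⌋ = 4 → e.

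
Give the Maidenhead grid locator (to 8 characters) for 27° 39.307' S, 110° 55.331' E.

Add 180° to longitude and 90° to latitude: 290.92218, 62.34488.
Field: 290.92218/20 → 14 → O, 62.34488/10 → 6 → G; chars OG.
Square: 10.92218/2 → 5, 2.34488/1 → 2; chars 52.
Subsquare: 0.92218/0.0833333 → 11 → l, 0.34488/0.0416667 → 8 → i; chars li.
Extended square: 0.00552/0.00833333 → 0, 0.01155/0.00416667 → 2; chars 02.

OG52li02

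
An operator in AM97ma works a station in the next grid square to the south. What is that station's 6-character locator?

AM96mx

Latitude subsquare a = 0; −1 → -1, wraps to 23 = x, carry into square.
Latitude square 7; −1 → 6.
The longitude characters are unchanged.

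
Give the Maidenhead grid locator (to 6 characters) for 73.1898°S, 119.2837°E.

OB96pt

Offset from 180°W / 90°S: lon 299.2837°, lat 16.8102°.
Field: lon ⌊299.2837/20⌋ = 14 → O; lat ⌊16.8102/10⌋ = 1 → B.
Square: lon ⌊19.2837/2⌋ = 9; lat ⌊6.8102/1⌋ = 6.
Subsquare: lon ⌊1.2837/0.0833333⌋ = 15 → p; lat ⌊0.8102/0.0416667⌋ = 19 → t.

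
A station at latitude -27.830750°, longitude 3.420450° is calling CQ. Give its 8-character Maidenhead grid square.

Shift to the Maidenhead origin (180°W, 90°S): lon 183.42045, lat 62.16925.
Field: lon ⌊183.42045/20⌋ = 9 → J; lat ⌊62.16925/10⌋ = 6 → G.
Square: lon ⌊3.42045/2⌋ = 1; lat ⌊2.16925/1⌋ = 2.
Subsquare: lon ⌊1.42045/0.0833333⌋ = 17 → r; lat ⌊0.16925/0.0416667⌋ = 4 → e.
Extended square: lon ⌊0.00378/0.00833333⌋ = 0; lat ⌊0.00258/0.00416667⌋ = 0.

JG12re00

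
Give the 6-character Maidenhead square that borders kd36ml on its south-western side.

KD36lk

Longitude subsquare m = 12; −1 → 11 = l.
Latitude subsquare l = 11; −1 → 10 = k.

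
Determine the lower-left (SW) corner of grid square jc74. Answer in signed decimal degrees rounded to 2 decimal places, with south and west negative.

-66.00, 14.00

Field J=9, C=2: +9·20° lon, +2·10° lat → SW at lon 0°, lat -70°.
Square 7, 4: +7·2° lon, +4·1° lat → SW at lon 14°, lat -66°.
latitude -66.00, longitude 14.00.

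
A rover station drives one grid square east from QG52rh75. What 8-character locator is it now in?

Longitude extended square 7; +1 → 8.
The latitude characters are unchanged.

QG52rh85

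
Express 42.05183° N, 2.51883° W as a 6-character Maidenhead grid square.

IN82rb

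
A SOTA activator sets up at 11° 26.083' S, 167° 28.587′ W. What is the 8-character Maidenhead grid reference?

AH68gn25

Shift to the Maidenhead origin (180°W, 90°S): lon 12.52355, lat 78.56528.
Field: 12.52355/20 → 0 → A, 78.56528/10 → 7 → H; chars AH.
Square: 12.52355/2 → 6, 8.56528/1 → 8; chars 68.
Subsquare: 0.52355/0.0833333 → 6 → g, 0.56528/0.0416667 → 13 → n; chars gn.
Extended square: 0.02355/0.00833333 → 2, 0.02362/0.00416667 → 5; chars 25.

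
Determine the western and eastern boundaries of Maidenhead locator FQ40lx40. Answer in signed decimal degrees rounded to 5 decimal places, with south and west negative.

-71.05000, -71.04167

Field F=5, Q=16: +5·20° lon, +16·10° lat → SW at lon -80°, lat 70°.
Square 4, 0: +4·2° lon, +0·1° lat → SW at lon -72°, lat 70°.
Subsquare l=11, x=23: +11·0.0833333° lon, +23·0.0416667° lat → SW at lon -71.0833°, lat 70.9583°.
Extended square 4, 0: +4·0.00833333° lon, +0·0.00416667° lat → SW at lon -71.05°, lat 70.9583°.
Cell spans 0.00833333° lon × 0.00416667° lat.
west -71.05000, east -71.04167.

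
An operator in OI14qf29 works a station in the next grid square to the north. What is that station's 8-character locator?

OI14qg20

Latitude extended square 9; +1 → 10, wraps to 0, carry into subsquare.
Latitude subsquare f = 5; +1 → 6 = g.
The longitude characters are unchanged.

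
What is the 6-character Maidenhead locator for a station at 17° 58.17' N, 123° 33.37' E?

Shift to the Maidenhead origin (180°W, 90°S): lon 303.5562, lat 107.9695.
Field: 303.5562/20 → 15 → P, 107.9695/10 → 10 → K; chars PK.
Square: 3.5562/2 → 1, 7.9695/1 → 7; chars 17.
Subsquare: 1.5562/0.0833333 → 18 → s, 0.9695/0.0416667 → 23 → x; chars sx.

PK17sx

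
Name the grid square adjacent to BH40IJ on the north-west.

BH40hk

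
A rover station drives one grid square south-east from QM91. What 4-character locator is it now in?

Longitude square 9; +1 → 10, wraps to 0, carry into field.
Longitude field Q = 16; +1 → 17 = R.
Latitude square 1; −1 → 0.

RM00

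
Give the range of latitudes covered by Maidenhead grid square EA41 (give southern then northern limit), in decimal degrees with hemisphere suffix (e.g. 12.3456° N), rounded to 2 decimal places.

Field E=4, A=0: +4·20° lon, +0·10° lat → SW at lon -100°, lat -90°.
Square 4, 1: +4·2° lon, +1·1° lat → SW at lon -92°, lat -89°.
Cell spans 2° lon × 1° lat.
south 89.00° S, north 88.00° S.

89.00° S, 88.00° S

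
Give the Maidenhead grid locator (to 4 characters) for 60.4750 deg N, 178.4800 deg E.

RP90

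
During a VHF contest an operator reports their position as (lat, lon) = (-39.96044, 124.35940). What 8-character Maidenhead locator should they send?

PF20ea39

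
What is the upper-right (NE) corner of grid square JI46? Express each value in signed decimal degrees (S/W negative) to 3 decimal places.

-3.000, 10.000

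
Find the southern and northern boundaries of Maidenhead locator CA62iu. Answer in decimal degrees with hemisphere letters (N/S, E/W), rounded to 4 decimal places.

87.1667° S, 87.1250° S

Field C=2, A=0: +2·20° lon, +0·10° lat → SW at lon -140°, lat -90°.
Square 6, 2: +6·2° lon, +2·1° lat → SW at lon -128°, lat -88°.
Subsquare i=8, u=20: +8·0.0833333° lon, +20·0.0416667° lat → SW at lon -127.333°, lat -87.1667°.
Cell spans 0.0833333° lon × 0.0416667° lat.
south 87.1667° S, north 87.1250° S.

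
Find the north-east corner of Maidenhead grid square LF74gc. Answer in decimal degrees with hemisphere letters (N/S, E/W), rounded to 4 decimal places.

35.8750° S, 54.5833° E

Field L=11, F=5: +11·20° lon, +5·10° lat → SW at lon 40°, lat -40°.
Square 7, 4: +7·2° lon, +4·1° lat → SW at lon 54°, lat -36°.
Subsquare g=6, c=2: +6·0.0833333° lon, +2·0.0416667° lat → SW at lon 54.5°, lat -35.9167°.
Cell spans 0.0833333° lon × 0.0416667° lat. NE corner is SW corner plus one full cell.
latitude 35.8750° S, longitude 54.5833° E.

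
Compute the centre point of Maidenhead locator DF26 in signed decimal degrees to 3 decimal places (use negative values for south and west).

-33.500, -115.000

Field D=3, F=5: +3·20° lon, +5·10° lat → SW at lon -120°, lat -40°.
Square 2, 6: +2·2° lon, +6·1° lat → SW at lon -116°, lat -34°.
Cell spans 2° lon × 1° lat. Centre is SW corner plus half of each.
latitude -33.500, longitude -115.000.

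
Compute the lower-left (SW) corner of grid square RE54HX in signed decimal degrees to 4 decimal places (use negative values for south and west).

Field R=17, E=4: +17·20° lon, +4·10° lat → SW at lon 160°, lat -50°.
Square 5, 4: +5·2° lon, +4·1° lat → SW at lon 170°, lat -46°.
Subsquare h=7, x=23: +7·0.0833333° lon, +23·0.0416667° lat → SW at lon 170.583°, lat -45.0417°.
latitude -45.0417, longitude 170.5833.

-45.0417, 170.5833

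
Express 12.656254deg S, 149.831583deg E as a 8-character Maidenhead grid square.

QH47vi92

Offset from 180°W / 90°S: lon 329.83158°, lat 77.34375°.
Field: lon ⌊329.83158/20⌋ = 16 → Q; lat ⌊77.34375/10⌋ = 7 → H.
Square: lon ⌊9.83158/2⌋ = 4; lat ⌊7.34375/1⌋ = 7.
Subsquare: lon ⌊1.83158/0.0833333⌋ = 21 → v; lat ⌊0.34375/0.0416667⌋ = 8 → i.
Extended square: lon ⌊0.08158/0.00833333⌋ = 9; lat ⌊0.01041/0.00416667⌋ = 2.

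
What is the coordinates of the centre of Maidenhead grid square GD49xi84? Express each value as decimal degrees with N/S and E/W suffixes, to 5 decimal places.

50.64792° S, 50.01250° W

Field G=6, D=3: +6·20° lon, +3·10° lat → SW at lon -60°, lat -60°.
Square 4, 9: +4·2° lon, +9·1° lat → SW at lon -52°, lat -51°.
Subsquare x=23, i=8: +23·0.0833333° lon, +8·0.0416667° lat → SW at lon -50.0833°, lat -50.6667°.
Extended square 8, 4: +8·0.00833333° lon, +4·0.00416667° lat → SW at lon -50.0167°, lat -50.65°.
Cell spans 0.00833333° lon × 0.00416667° lat. Centre is SW corner plus half of each.
latitude 50.64792° S, longitude 50.01250° W.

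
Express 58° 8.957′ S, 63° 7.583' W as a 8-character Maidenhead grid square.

FD81ku44

Shift to the Maidenhead origin (180°W, 90°S): lon 116.87362, lat 31.85072.
Field (20°×10°, letters A–R): 116.87362/20 → 5 → F, 31.85072/10 → 3 → D; chars FD.
Square (2°×1°, digits 0–9): 16.87362/2 → 8, 1.85072/1 → 1; chars 81.
Subsquare (5′×2.5′, letters a–x): 0.87362/0.0833333 → 10 → k, 0.85072/0.0416667 → 20 → u; chars ku.
Extended square (30″×15″, digits 0–9): 0.04028/0.00833333 → 4, 0.01738/0.00416667 → 4; chars 44.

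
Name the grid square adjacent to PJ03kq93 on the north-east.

PJ03lq04

Longitude extended square 9; +1 → 10, wraps to 0, carry into subsquare.
Longitude subsquare k = 10; +1 → 11 = l.
Latitude extended square 3; +1 → 4.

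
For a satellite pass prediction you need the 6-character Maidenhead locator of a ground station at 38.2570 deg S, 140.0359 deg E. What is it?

Add 180° to longitude and 90° to latitude: 320.0359, 51.7430.
Field: lon ⌊320.0359/20⌋ = 16 → Q; lat ⌊51.7430/10⌋ = 5 → F.
Square: lon ⌊0.0359/2⌋ = 0; lat ⌊1.7430/1⌋ = 1.
Subsquare: lon ⌊0.0359/0.0833333⌋ = 0 → a; lat ⌊0.7430/0.0416667⌋ = 17 → r.

QF01ar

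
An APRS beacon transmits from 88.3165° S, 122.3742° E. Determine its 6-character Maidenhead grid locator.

PA11eq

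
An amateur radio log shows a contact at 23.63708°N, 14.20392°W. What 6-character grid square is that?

IL23vp

Offset from 180°W / 90°S: lon 165.7961°, lat 113.6371°.
Field: 165.7961/20 → 8 → I, 113.6371/10 → 11 → L; chars IL.
Square: 5.7961/2 → 2, 3.6371/1 → 3; chars 23.
Subsquare: 1.7961/0.0833333 → 21 → v, 0.6371/0.0416667 → 15 → p; chars vp.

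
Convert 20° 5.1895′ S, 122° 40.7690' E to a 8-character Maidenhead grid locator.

PG19iv19

Shift to the Maidenhead origin (180°W, 90°S): lon 302.67948, lat 69.91351.
Field: lon ⌊302.67948/20⌋ = 15 → P; lat ⌊69.91351/10⌋ = 6 → G.
Square: lon ⌊2.67948/2⌋ = 1; lat ⌊9.91351/1⌋ = 9.
Subsquare: lon ⌊0.67948/0.0833333⌋ = 8 → i; lat ⌊0.91351/0.0416667⌋ = 21 → v.
Extended square: lon ⌊0.01282/0.00833333⌋ = 1; lat ⌊0.03851/0.00416667⌋ = 9.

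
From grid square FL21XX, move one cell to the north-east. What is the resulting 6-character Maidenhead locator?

FL32aa

Longitude subsquare x = 23; +1 → 24, wraps to 0 = a, carry into square.
Longitude square 2; +1 → 3.
Latitude subsquare x = 23; +1 → 24, wraps to 0 = a, carry into square.
Latitude square 1; +1 → 2.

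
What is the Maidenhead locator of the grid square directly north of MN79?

MO70

Latitude square 9; +1 → 10, wraps to 0, carry into field.
Latitude field N = 13; +1 → 14 = O.
The longitude characters are unchanged.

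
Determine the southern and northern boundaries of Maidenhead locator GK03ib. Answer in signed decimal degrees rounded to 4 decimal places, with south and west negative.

13.0417, 13.0833

Field G=6, K=10: +6·20° lon, +10·10° lat → SW at lon -60°, lat 10°.
Square 0, 3: +0·2° lon, +3·1° lat → SW at lon -60°, lat 13°.
Subsquare i=8, b=1: +8·0.0833333° lon, +1·0.0416667° lat → SW at lon -59.3333°, lat 13.0417°.
Cell spans 0.0833333° lon × 0.0416667° lat.
south 13.0417, north 13.0833.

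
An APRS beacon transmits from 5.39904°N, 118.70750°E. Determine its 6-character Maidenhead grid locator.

OJ95ij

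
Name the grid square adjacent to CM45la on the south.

Latitude subsquare a = 0; −1 → -1, wraps to 23 = x, carry into square.
Latitude square 5; −1 → 4.
The longitude characters are unchanged.

CM44lx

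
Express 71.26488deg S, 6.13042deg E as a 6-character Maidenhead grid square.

JB38br

Offset from 180°W / 90°S: lon 186.1304°, lat 18.7351°.
Field: 186.1304/20 → 9 → J, 18.7351/10 → 1 → B; chars JB.
Square: 6.1304/2 → 3, 8.7351/1 → 8; chars 38.
Subsquare: 0.1304/0.0833333 → 1 → b, 0.7351/0.0416667 → 17 → r; chars br.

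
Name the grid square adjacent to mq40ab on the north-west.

Longitude subsquare a = 0; −1 → -1, wraps to 23 = x, carry into square.
Longitude square 4; −1 → 3.
Latitude subsquare b = 1; +1 → 2 = c.

MQ30xc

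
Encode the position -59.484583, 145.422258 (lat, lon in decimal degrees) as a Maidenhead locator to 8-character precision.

Offset from 180°W / 90°S: lon 325.42226°, lat 30.51542°.
Field: 325.42226/20 → 16 → Q, 30.51542/10 → 3 → D; chars QD.
Square: 5.42226/2 → 2, 0.51542/1 → 0; chars 20.
Subsquare: 1.42226/0.0833333 → 17 → r, 0.51542/0.0416667 → 12 → m; chars rm.
Extended square: 0.00559/0.00833333 → 0, 0.01542/0.00416667 → 3; chars 03.

QD20rm03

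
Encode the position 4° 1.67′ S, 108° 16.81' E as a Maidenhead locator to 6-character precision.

OI45dx

Add 180° to longitude and 90° to latitude: 288.2802, 85.9722.
Field: lon ⌊288.2802/20⌋ = 14 → O; lat ⌊85.9722/10⌋ = 8 → I.
Square: lon ⌊8.2802/2⌋ = 4; lat ⌊5.9722/1⌋ = 5.
Subsquare: lon ⌊0.2802/0.0833333⌋ = 3 → d; lat ⌊0.9722/0.0416667⌋ = 23 → x.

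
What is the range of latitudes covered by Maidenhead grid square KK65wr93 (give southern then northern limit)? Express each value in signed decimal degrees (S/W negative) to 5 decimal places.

Field K=10, K=10: +10·20° lon, +10·10° lat → SW at lon 20°, lat 10°.
Square 6, 5: +6·2° lon, +5·1° lat → SW at lon 32°, lat 15°.
Subsquare w=22, r=17: +22·0.0833333° lon, +17·0.0416667° lat → SW at lon 33.8333°, lat 15.7083°.
Extended square 9, 3: +9·0.00833333° lon, +3·0.00416667° lat → SW at lon 33.9083°, lat 15.7208°.
Cell spans 0.00833333° lon × 0.00416667° lat.
south 15.72083, north 15.72500.

15.72083, 15.72500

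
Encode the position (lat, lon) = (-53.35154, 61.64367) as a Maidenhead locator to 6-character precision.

Shift to the Maidenhead origin (180°W, 90°S): lon 241.6437, lat 36.6485.
Field: lon ⌊241.6437/20⌋ = 12 → M; lat ⌊36.6485/10⌋ = 3 → D.
Square: lon ⌊1.6437/2⌋ = 0; lat ⌊6.6485/1⌋ = 6.
Subsquare: lon ⌊1.6437/0.0833333⌋ = 19 → t; lat ⌊0.6485/0.0416667⌋ = 15 → p.

MD06tp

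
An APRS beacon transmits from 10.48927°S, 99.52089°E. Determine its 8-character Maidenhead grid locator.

NH99sm22

Offset from 180°W / 90°S: lon 279.52089°, lat 79.51073°.
Field: lon ⌊279.52089/20⌋ = 13 → N; lat ⌊79.51073/10⌋ = 7 → H.
Square: lon ⌊19.52089/2⌋ = 9; lat ⌊9.51073/1⌋ = 9.
Subsquare: lon ⌊1.52089/0.0833333⌋ = 18 → s; lat ⌊0.51073/0.0416667⌋ = 12 → m.
Extended square: lon ⌊0.02089/0.00833333⌋ = 2; lat ⌊0.01073/0.00416667⌋ = 2.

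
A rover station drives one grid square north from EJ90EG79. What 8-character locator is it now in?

EJ90eh70

Latitude extended square 9; +1 → 10, wraps to 0, carry into subsquare.
Latitude subsquare g = 6; +1 → 7 = h.
The longitude characters are unchanged.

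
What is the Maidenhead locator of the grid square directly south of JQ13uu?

JQ13ut

Latitude subsquare u = 20; −1 → 19 = t.
The longitude characters are unchanged.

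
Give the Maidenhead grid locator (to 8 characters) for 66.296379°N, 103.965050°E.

OP16xh51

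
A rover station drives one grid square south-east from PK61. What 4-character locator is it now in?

Longitude square 6; +1 → 7.
Latitude square 1; −1 → 0.

PK70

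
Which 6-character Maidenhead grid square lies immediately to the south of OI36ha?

OI35hx

Latitude subsquare a = 0; −1 → -1, wraps to 23 = x, carry into square.
Latitude square 6; −1 → 5.
The longitude characters are unchanged.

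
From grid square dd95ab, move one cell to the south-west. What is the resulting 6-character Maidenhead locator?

DD85xa

Longitude subsquare a = 0; −1 → -1, wraps to 23 = x, carry into square.
Longitude square 9; −1 → 8.
Latitude subsquare b = 1; −1 → 0 = a.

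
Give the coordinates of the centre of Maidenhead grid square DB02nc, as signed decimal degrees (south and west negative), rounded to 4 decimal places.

-77.8958, -118.8750

Field D=3, B=1: +3·20° lon, +1·10° lat → SW at lon -120°, lat -80°.
Square 0, 2: +0·2° lon, +2·1° lat → SW at lon -120°, lat -78°.
Subsquare n=13, c=2: +13·0.0833333° lon, +2·0.0416667° lat → SW at lon -118.917°, lat -77.9167°.
Cell spans 0.0833333° lon × 0.0416667° lat. Centre is SW corner plus half of each.
latitude -77.8958, longitude -118.8750.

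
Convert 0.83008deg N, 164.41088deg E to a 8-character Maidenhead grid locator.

Offset from 180°W / 90°S: lon 344.41088°, lat 90.83008°.
Field (20°×10°, letters A–R): lon ⌊344.41088/20⌋ = 17 → R; lat ⌊90.83008/10⌋ = 9 → J.
Square (2°×1°, digits 0–9): lon ⌊4.41088/2⌋ = 2; lat ⌊0.83008/1⌋ = 0.
Subsquare (5′×2.5′, letters a–x): lon ⌊0.41088/0.0833333⌋ = 4 → e; lat ⌊0.83008/0.0416667⌋ = 19 → t.
Extended square (30″×15″, digits 0–9): lon ⌊0.07755/0.00833333⌋ = 9; lat ⌊0.03841/0.00416667⌋ = 9.

RJ20et99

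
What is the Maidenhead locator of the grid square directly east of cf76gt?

CF76ht

Longitude subsquare g = 6; +1 → 7 = h.
The latitude characters are unchanged.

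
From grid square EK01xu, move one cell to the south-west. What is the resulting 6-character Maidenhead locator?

EK01wt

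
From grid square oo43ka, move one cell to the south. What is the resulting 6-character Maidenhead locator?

OO42kx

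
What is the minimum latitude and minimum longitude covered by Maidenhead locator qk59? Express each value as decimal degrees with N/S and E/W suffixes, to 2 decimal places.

19.00° N, 150.00° E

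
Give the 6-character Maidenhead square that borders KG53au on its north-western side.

KG43xv

Longitude subsquare a = 0; −1 → -1, wraps to 23 = x, carry into square.
Longitude square 5; −1 → 4.
Latitude subsquare u = 20; +1 → 21 = v.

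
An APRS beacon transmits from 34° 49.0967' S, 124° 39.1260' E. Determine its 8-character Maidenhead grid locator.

Offset from 180°W / 90°S: lon 304.65210°, lat 55.18172°.
Field (20°×10°, letters A–R): 304.65210/20 → 15 → P, 55.18172/10 → 5 → F; chars PF.
Square (2°×1°, digits 0–9): 4.65210/2 → 2, 5.18172/1 → 5; chars 25.
Subsquare (5′×2.5′, letters a–x): 0.65210/0.0833333 → 7 → h, 0.18172/0.0416667 → 4 → e; chars he.
Extended square (30″×15″, digits 0–9): 0.06877/0.00833333 → 8, 0.01506/0.00416667 → 3; chars 83.

PF25he83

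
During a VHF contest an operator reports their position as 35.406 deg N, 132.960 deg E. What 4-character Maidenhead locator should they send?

PM65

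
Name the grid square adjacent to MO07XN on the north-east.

MO17ao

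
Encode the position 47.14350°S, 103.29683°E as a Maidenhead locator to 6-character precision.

OE12pu

Add 180° to longitude and 90° to latitude: 283.2968, 42.8565.
Field: lon ⌊283.2968/20⌋ = 14 → O; lat ⌊42.8565/10⌋ = 4 → E.
Square: lon ⌊3.2968/2⌋ = 1; lat ⌊2.8565/1⌋ = 2.
Subsquare: lon ⌊1.2968/0.0833333⌋ = 15 → p; lat ⌊0.8565/0.0416667⌋ = 20 → u.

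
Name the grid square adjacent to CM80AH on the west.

CM70xh

Longitude subsquare a = 0; −1 → -1, wraps to 23 = x, carry into square.
Longitude square 8; −1 → 7.
The latitude characters are unchanged.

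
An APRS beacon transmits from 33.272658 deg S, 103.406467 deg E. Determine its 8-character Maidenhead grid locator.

Add 180° to longitude and 90° to latitude: 283.40647, 56.72734.
Field: lon ⌊283.40647/20⌋ = 14 → O; lat ⌊56.72734/10⌋ = 5 → F.
Square: lon ⌊3.40647/2⌋ = 1; lat ⌊6.72734/1⌋ = 6.
Subsquare: lon ⌊1.40647/0.0833333⌋ = 16 → q; lat ⌊0.72734/0.0416667⌋ = 17 → r.
Extended square: lon ⌊0.07313/0.00833333⌋ = 8; lat ⌊0.01901/0.00416667⌋ = 4.

OF16qr84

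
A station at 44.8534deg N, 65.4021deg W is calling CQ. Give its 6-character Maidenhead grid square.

Shift to the Maidenhead origin (180°W, 90°S): lon 114.5979, lat 134.8534.
Field: lon ⌊114.5979/20⌋ = 5 → F; lat ⌊134.8534/10⌋ = 13 → N.
Square: lon ⌊14.5979/2⌋ = 7; lat ⌊4.8534/1⌋ = 4.
Subsquare: lon ⌊0.5979/0.0833333⌋ = 7 → h; lat ⌊0.8534/0.0416667⌋ = 20 → u.

FN74hu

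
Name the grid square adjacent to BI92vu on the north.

Latitude subsquare u = 20; +1 → 21 = v.
The longitude characters are unchanged.

BI92vv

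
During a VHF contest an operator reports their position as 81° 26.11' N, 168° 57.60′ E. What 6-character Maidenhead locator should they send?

RR41lk

Add 180° to longitude and 90° to latitude: 348.9600, 171.4352.
Field (20°×10°, letters A–R): lon ⌊348.9600/20⌋ = 17 → R; lat ⌊171.4352/10⌋ = 17 → R.
Square (2°×1°, digits 0–9): lon ⌊8.9600/2⌋ = 4; lat ⌊1.4352/1⌋ = 1.
Subsquare (5′×2.5′, letters a–x): lon ⌊0.9600/0.0833333⌋ = 11 → l; lat ⌊0.4352/0.0416667⌋ = 10 → k.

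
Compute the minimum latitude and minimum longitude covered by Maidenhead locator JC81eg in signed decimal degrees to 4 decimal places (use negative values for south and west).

-68.7500, 16.3333

Field J=9, C=2: +9·20° lon, +2·10° lat → SW at lon 0°, lat -70°.
Square 8, 1: +8·2° lon, +1·1° lat → SW at lon 16°, lat -69°.
Subsquare e=4, g=6: +4·0.0833333° lon, +6·0.0416667° lat → SW at lon 16.3333°, lat -68.75°.
latitude -68.7500, longitude 16.3333.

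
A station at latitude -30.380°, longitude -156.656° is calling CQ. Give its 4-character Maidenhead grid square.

Shift to the Maidenhead origin (180°W, 90°S): lon 23.34, lat 59.62.
Field (20°×10°, letters A–R): 23.34/20 → 1 → B, 59.62/10 → 5 → F; chars BF.
Square (2°×1°, digits 0–9): 3.34/2 → 1, 9.62/1 → 9; chars 19.

BF19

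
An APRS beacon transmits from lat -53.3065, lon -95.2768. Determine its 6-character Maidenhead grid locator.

ED26iq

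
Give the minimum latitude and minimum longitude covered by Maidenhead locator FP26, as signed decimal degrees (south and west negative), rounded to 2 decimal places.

Field F=5, P=15: +5·20° lon, +15·10° lat → SW at lon -80°, lat 60°.
Square 2, 6: +2·2° lon, +6·1° lat → SW at lon -76°, lat 66°.
latitude 66.00, longitude -76.00.

66.00, -76.00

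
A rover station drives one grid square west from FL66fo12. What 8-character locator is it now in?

Longitude extended square 1; −1 → 0.
The latitude characters are unchanged.

FL66fo02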